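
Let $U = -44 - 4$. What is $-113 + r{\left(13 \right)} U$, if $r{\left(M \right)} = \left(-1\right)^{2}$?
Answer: $-161$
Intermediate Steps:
$U = -48$ ($U = -44 - 4 = -48$)
$r{\left(M \right)} = 1$
$-113 + r{\left(13 \right)} U = -113 + 1 \left(-48\right) = -113 - 48 = -161$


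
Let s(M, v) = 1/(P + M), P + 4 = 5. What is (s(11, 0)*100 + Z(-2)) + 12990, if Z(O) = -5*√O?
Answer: 38995/3 - 5*I*√2 ≈ 12998.0 - 7.0711*I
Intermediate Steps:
P = 1 (P = -4 + 5 = 1)
s(M, v) = 1/(1 + M)
(s(11, 0)*100 + Z(-2)) + 12990 = (100/(1 + 11) - 5*I*√2) + 12990 = (100/12 - 5*I*√2) + 12990 = ((1/12)*100 - 5*I*√2) + 12990 = (25/3 - 5*I*√2) + 12990 = 38995/3 - 5*I*√2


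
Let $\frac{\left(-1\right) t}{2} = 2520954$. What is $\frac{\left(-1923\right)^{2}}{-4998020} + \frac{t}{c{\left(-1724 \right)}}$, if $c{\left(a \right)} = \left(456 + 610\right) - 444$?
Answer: $- \frac{12600928566999}{1554384220} \approx -8106.7$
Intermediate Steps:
$c{\left(a \right)} = 622$ ($c{\left(a \right)} = 1066 - 444 = 622$)
$t = -5041908$ ($t = \left(-2\right) 2520954 = -5041908$)
$\frac{\left(-1923\right)^{2}}{-4998020} + \frac{t}{c{\left(-1724 \right)}} = \frac{\left(-1923\right)^{2}}{-4998020} - \frac{5041908}{622} = 3697929 \left(- \frac{1}{4998020}\right) - \frac{2520954}{311} = - \frac{3697929}{4998020} - \frac{2520954}{311} = - \frac{12600928566999}{1554384220}$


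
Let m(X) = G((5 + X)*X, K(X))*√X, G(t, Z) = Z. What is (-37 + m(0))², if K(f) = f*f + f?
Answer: 1369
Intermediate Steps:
K(f) = f + f² (K(f) = f² + f = f + f²)
m(X) = X^(3/2)*(1 + X) (m(X) = (X*(1 + X))*√X = X^(3/2)*(1 + X))
(-37 + m(0))² = (-37 + 0^(3/2)*(1 + 0))² = (-37 + 0*1)² = (-37 + 0)² = (-37)² = 1369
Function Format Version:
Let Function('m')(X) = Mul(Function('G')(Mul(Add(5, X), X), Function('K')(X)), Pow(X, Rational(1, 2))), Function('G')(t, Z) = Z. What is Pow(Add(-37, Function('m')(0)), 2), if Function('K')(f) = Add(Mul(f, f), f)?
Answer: 1369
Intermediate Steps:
Function('K')(f) = Add(f, Pow(f, 2)) (Function('K')(f) = Add(Pow(f, 2), f) = Add(f, Pow(f, 2)))
Function('m')(X) = Mul(Pow(X, Rational(3, 2)), Add(1, X)) (Function('m')(X) = Mul(Mul(X, Add(1, X)), Pow(X, Rational(1, 2))) = Mul(Pow(X, Rational(3, 2)), Add(1, X)))
Pow(Add(-37, Function('m')(0)), 2) = Pow(Add(-37, Mul(Pow(0, Rational(3, 2)), Add(1, 0))), 2) = Pow(Add(-37, Mul(0, 1)), 2) = Pow(Add(-37, 0), 2) = Pow(-37, 2) = 1369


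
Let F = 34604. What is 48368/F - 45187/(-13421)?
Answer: 553199469/116105071 ≈ 4.7646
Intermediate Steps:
48368/F - 45187/(-13421) = 48368/34604 - 45187/(-13421) = 48368*(1/34604) - 45187*(-1/13421) = 12092/8651 + 45187/13421 = 553199469/116105071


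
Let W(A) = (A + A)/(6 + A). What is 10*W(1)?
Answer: 20/7 ≈ 2.8571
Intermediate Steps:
W(A) = 2*A/(6 + A) (W(A) = (2*A)/(6 + A) = 2*A/(6 + A))
10*W(1) = 10*(2*1/(6 + 1)) = 10*(2*1/7) = 10*(2*1*(⅐)) = 10*(2/7) = 20/7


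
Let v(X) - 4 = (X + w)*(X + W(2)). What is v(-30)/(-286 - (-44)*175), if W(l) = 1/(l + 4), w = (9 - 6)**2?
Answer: 1261/14828 ≈ 0.085042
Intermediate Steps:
w = 9 (w = 3**2 = 9)
W(l) = 1/(4 + l)
v(X) = 4 + (9 + X)*(1/6 + X) (v(X) = 4 + (X + 9)*(X + 1/(4 + 2)) = 4 + (9 + X)*(X + 1/6) = 4 + (9 + X)*(1/6 + X))
v(-30)/(-286 - (-44)*175) = (11/2 + (-30)**2 + (55/6)*(-30))/(-286 - (-44)*175) = (11/2 + 900 - 275)/(-286 - 1*(-7700)) = 1261/(2*(-286 + 7700)) = (1261/2)/7414 = (1261/2)*(1/7414) = 1261/14828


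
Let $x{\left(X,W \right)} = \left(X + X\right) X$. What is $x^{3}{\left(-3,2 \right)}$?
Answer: $5832$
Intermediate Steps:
$x{\left(X,W \right)} = 2 X^{2}$ ($x{\left(X,W \right)} = 2 X X = 2 X^{2}$)
$x^{3}{\left(-3,2 \right)} = \left(2 \left(-3\right)^{2}\right)^{3} = \left(2 \cdot 9\right)^{3} = 18^{3} = 5832$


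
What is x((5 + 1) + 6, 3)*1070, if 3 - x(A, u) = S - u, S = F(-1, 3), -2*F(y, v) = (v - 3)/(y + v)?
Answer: 6420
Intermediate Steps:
F(y, v) = -(-3 + v)/(2*(v + y)) (F(y, v) = -(v - 3)/(2*(y + v)) = -(-3 + v)/(2*(v + y)))
S = 0 (S = (3 - 1*3)/(2*(3 - 1)) = (½)*(3 - 3)/2 = (½)*(½)*0 = 0)
x(A, u) = 3 + u (x(A, u) = 3 - (0 - u) = 3 - (-1)*u = 3 + u)
x((5 + 1) + 6, 3)*1070 = (3 + 3)*1070 = 6*1070 = 6420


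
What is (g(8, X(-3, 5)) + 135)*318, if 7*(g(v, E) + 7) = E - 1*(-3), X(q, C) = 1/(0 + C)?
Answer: 1429728/35 ≈ 40849.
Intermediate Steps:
X(q, C) = 1/C
g(v, E) = -46/7 + E/7 (g(v, E) = -7 + (E - 1*(-3))/7 = -7 + (E + 3)/7 = -7 + (3 + E)/7 = -7 + (3/7 + E/7) = -46/7 + E/7)
(g(8, X(-3, 5)) + 135)*318 = ((-46/7 + (⅐)/5) + 135)*318 = ((-46/7 + (⅐)*(⅕)) + 135)*318 = ((-46/7 + 1/35) + 135)*318 = (-229/35 + 135)*318 = (4496/35)*318 = 1429728/35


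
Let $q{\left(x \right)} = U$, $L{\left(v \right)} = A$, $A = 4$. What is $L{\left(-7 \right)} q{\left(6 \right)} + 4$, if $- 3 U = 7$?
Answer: $- \frac{16}{3} \approx -5.3333$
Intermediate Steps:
$L{\left(v \right)} = 4$
$U = - \frac{7}{3}$ ($U = \left(- \frac{1}{3}\right) 7 = - \frac{7}{3} \approx -2.3333$)
$q{\left(x \right)} = - \frac{7}{3}$
$L{\left(-7 \right)} q{\left(6 \right)} + 4 = 4 \left(- \frac{7}{3}\right) + 4 = - \frac{28}{3} + 4 = - \frac{16}{3}$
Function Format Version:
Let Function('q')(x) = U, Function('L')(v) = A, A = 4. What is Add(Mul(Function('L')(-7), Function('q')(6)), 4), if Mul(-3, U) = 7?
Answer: Rational(-16, 3) ≈ -5.3333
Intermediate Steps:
Function('L')(v) = 4
U = Rational(-7, 3) (U = Mul(Rational(-1, 3), 7) = Rational(-7, 3) ≈ -2.3333)
Function('q')(x) = Rational(-7, 3)
Add(Mul(Function('L')(-7), Function('q')(6)), 4) = Add(Mul(4, Rational(-7, 3)), 4) = Add(Rational(-28, 3), 4) = Rational(-16, 3)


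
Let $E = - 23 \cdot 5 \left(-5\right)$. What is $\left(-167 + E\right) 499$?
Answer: $203592$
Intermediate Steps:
$E = 575$ ($E = \left(-23\right) \left(-25\right) = 575$)
$\left(-167 + E\right) 499 = \left(-167 + 575\right) 499 = 408 \cdot 499 = 203592$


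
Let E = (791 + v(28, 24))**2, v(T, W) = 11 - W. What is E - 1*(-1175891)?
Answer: 1781175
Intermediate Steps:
E = 605284 (E = (791 + (11 - 1*24))**2 = (791 + (11 - 24))**2 = (791 - 13)**2 = 778**2 = 605284)
E - 1*(-1175891) = 605284 - 1*(-1175891) = 605284 + 1175891 = 1781175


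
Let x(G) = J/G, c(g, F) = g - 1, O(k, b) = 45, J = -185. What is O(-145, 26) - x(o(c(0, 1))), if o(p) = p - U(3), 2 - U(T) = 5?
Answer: 275/2 ≈ 137.50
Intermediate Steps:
c(g, F) = -1 + g
U(T) = -3 (U(T) = 2 - 1*5 = 2 - 5 = -3)
o(p) = 3 + p (o(p) = p - 1*(-3) = p + 3 = 3 + p)
x(G) = -185/G
O(-145, 26) - x(o(c(0, 1))) = 45 - (-185)/(3 + (-1 + 0)) = 45 - (-185)/(3 - 1) = 45 - (-185)/2 = 45 - 1*(-185/2) = 45 + 185/2 = 275/2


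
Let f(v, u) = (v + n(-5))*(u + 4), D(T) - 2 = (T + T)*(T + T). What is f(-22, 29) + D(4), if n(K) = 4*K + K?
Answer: -1485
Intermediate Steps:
D(T) = 2 + 4*T² (D(T) = 2 + (T + T)*(T + T) = 2 + (2*T)*(2*T) = 2 + 4*T²)
n(K) = 5*K
f(v, u) = (-25 + v)*(4 + u) (f(v, u) = (v + 5*(-5))*(u + 4) = (v - 25)*(4 + u) = (-25 + v)*(4 + u))
f(-22, 29) + D(4) = (-100 - 25*29 + 4*(-22) + 29*(-22)) + (2 + 4*4²) = (-100 - 725 - 88 - 638) + (2 + 4*16) = -1551 + (2 + 64) = -1551 + 66 = -1485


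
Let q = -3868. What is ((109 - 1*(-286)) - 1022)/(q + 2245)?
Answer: 209/541 ≈ 0.38632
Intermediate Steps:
((109 - 1*(-286)) - 1022)/(q + 2245) = ((109 - 1*(-286)) - 1022)/(-3868 + 2245) = ((109 + 286) - 1022)/(-1623) = (395 - 1022)*(-1/1623) = -627*(-1/1623) = 209/541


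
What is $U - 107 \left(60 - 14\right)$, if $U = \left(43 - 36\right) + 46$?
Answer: $-4869$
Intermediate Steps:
$U = 53$ ($U = 7 + 46 = 53$)
$U - 107 \left(60 - 14\right) = 53 - 107 \left(60 - 14\right) = 53 - 4922 = -4869$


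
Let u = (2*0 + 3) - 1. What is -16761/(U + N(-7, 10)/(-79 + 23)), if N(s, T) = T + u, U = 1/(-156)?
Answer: 18303012/241 ≈ 75946.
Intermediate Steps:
U = -1/156 ≈ -0.0064103
u = 2 (u = (0 + 3) - 1 = 3 - 1 = 2)
N(s, T) = 2 + T (N(s, T) = T + 2 = 2 + T)
-16761/(U + N(-7, 10)/(-79 + 23)) = -16761/(-1/156 + (2 + 10)/(-79 + 23)) = -16761/(-1/156 + 12/(-56)) = -16761/(-1/156 - 1/56*12) = -16761/(-1/156 - 3/14) = -16761/(-241/1092) = -16761*(-1092/241) = 18303012/241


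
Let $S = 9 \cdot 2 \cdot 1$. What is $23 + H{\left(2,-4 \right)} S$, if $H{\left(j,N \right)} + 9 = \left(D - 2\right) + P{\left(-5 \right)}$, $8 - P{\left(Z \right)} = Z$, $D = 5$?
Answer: $149$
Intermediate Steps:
$P{\left(Z \right)} = 8 - Z$
$H{\left(j,N \right)} = 7$ ($H{\left(j,N \right)} = -9 + \left(\left(5 - 2\right) + \left(8 - -5\right)\right) = -9 + \left(3 + \left(8 + 5\right)\right) = -9 + \left(3 + 13\right) = -9 + 16 = 7$)
$S = 18$ ($S = 9 \cdot 2 = 18$)
$23 + H{\left(2,-4 \right)} S = 23 + 7 \cdot 18 = 23 + 126 = 149$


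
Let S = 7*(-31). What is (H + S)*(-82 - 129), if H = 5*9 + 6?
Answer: 35026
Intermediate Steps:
H = 51 (H = 45 + 6 = 51)
S = -217
(H + S)*(-82 - 129) = (51 - 217)*(-82 - 129) = -166*(-211) = 35026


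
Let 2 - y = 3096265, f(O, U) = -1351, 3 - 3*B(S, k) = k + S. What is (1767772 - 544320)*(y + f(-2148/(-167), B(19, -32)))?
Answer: -3789782043528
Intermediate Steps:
B(S, k) = 1 - S/3 - k/3 (B(S, k) = 1 - (k + S)/3 = 1 - (S + k)/3 = 1 + (-S/3 - k/3) = 1 - S/3 - k/3)
y = -3096263 (y = 2 - 1*3096265 = 2 - 3096265 = -3096263)
(1767772 - 544320)*(y + f(-2148/(-167), B(19, -32))) = (1767772 - 544320)*(-3096263 - 1351) = 1223452*(-3097614) = -3789782043528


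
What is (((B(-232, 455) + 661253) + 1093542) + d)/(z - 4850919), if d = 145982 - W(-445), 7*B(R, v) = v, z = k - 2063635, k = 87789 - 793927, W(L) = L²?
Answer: -1702817/7620692 ≈ -0.22345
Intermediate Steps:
k = -706138
z = -2769773 (z = -706138 - 2063635 = -2769773)
B(R, v) = v/7
d = -52043 (d = 145982 - 1*(-445)² = 145982 - 1*198025 = 145982 - 198025 = -52043)
(((B(-232, 455) + 661253) + 1093542) + d)/(z - 4850919) = ((((⅐)*455 + 661253) + 1093542) - 52043)/(-2769773 - 4850919) = (((65 + 661253) + 1093542) - 52043)/(-7620692) = ((661318 + 1093542) - 52043)*(-1/7620692) = (1754860 - 52043)*(-1/7620692) = 1702817*(-1/7620692) = -1702817/7620692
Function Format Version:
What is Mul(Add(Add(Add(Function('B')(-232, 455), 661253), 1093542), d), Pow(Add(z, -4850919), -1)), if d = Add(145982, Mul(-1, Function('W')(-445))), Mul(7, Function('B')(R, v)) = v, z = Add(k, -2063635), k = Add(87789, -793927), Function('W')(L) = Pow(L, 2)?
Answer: Rational(-1702817, 7620692) ≈ -0.22345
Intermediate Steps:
k = -706138
z = -2769773 (z = Add(-706138, -2063635) = -2769773)
Function('B')(R, v) = Mul(Rational(1, 7), v)
d = -52043 (d = Add(145982, Mul(-1, Pow(-445, 2))) = Add(145982, Mul(-1, 198025)) = Add(145982, -198025) = -52043)
Mul(Add(Add(Add(Function('B')(-232, 455), 661253), 1093542), d), Pow(Add(z, -4850919), -1)) = Mul(Add(Add(Add(Mul(Rational(1, 7), 455), 661253), 1093542), -52043), Pow(Add(-2769773, -4850919), -1)) = Mul(Add(Add(Add(65, 661253), 1093542), -52043), Pow(-7620692, -1)) = Mul(Add(Add(661318, 1093542), -52043), Rational(-1, 7620692)) = Mul(Add(1754860, -52043), Rational(-1, 7620692)) = Mul(1702817, Rational(-1, 7620692)) = Rational(-1702817, 7620692)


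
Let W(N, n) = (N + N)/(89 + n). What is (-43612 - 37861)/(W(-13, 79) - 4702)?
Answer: 6843732/394981 ≈ 17.327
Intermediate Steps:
W(N, n) = 2*N/(89 + n) (W(N, n) = (2*N)/(89 + n) = 2*N/(89 + n))
(-43612 - 37861)/(W(-13, 79) - 4702) = (-43612 - 37861)/(2*(-13)/(89 + 79) - 4702) = -81473/(2*(-13)/168 - 4702) = -81473/(2*(-13)*(1/168) - 4702) = -81473/(-13/84 - 4702) = -81473/(-394981/84) = -81473*(-84/394981) = 6843732/394981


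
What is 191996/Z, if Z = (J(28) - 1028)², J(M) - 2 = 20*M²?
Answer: 47999/53684929 ≈ 0.00089409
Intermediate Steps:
J(M) = 2 + 20*M²
Z = 214739716 (Z = ((2 + 20*28²) - 1028)² = ((2 + 20*784) - 1028)² = ((2 + 15680) - 1028)² = (15682 - 1028)² = 14654² = 214739716)
191996/Z = 191996/214739716 = 191996*(1/214739716) = 47999/53684929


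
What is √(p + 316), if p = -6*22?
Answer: 2*√46 ≈ 13.565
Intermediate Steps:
p = -132
√(p + 316) = √(-132 + 316) = √184 = 2*√46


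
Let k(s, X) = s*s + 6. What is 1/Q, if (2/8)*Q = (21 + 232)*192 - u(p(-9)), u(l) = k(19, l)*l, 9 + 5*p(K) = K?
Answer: 5/997944 ≈ 5.0103e-6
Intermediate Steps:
k(s, X) = 6 + s² (k(s, X) = s² + 6 = 6 + s²)
p(K) = -9/5 + K/5
u(l) = 367*l (u(l) = (6 + 19²)*l = (6 + 361)*l = 367*l)
Q = 997944/5 (Q = 4*((21 + 232)*192 - 367*(-9/5 + (⅕)*(-9))) = 4*(253*192 - 367*(-9/5 - 9/5)) = 4*(48576 - 367*(-18)/5) = 4*(48576 - 1*(-6606/5)) = 4*(48576 + 6606/5) = 4*(249486/5) = 997944/5 ≈ 1.9959e+5)
1/Q = 1/(997944/5) = 5/997944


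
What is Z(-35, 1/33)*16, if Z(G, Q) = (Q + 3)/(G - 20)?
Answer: -320/363 ≈ -0.88154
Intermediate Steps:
Z(G, Q) = (3 + Q)/(-20 + G)
Z(-35, 1/33)*16 = ((3 + 1/33)/(-20 - 35))*16 = ((3 + 1/33)/(-55))*16 = -1/55*100/33*16 = -20/363*16 = -320/363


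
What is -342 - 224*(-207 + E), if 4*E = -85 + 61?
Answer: 47370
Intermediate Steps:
E = -6 (E = (-85 + 61)/4 = (1/4)*(-24) = -6)
-342 - 224*(-207 + E) = -342 - 224*(-207 - 6) = -342 - 224*(-213) = -342 + 47712 = 47370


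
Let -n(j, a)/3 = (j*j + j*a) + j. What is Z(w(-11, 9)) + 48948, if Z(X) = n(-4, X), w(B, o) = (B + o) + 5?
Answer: 48948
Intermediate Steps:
w(B, o) = 5 + B + o
n(j, a) = -3*j - 3*j² - 3*a*j (n(j, a) = -3*((j*j + j*a) + j) = -3*((j² + a*j) + j) = -3*(j + j² + a*j) = -3*j - 3*j² - 3*a*j)
Z(X) = -36 + 12*X (Z(X) = -3*(-4)*(1 + X - 4) = -3*(-4)*(-3 + X) = -36 + 12*X)
Z(w(-11, 9)) + 48948 = (-36 + 12*(5 - 11 + 9)) + 48948 = (-36 + 12*3) + 48948 = (-36 + 36) + 48948 = 0 + 48948 = 48948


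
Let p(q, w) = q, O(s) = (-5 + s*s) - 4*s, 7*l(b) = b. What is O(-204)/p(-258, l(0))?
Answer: -42427/258 ≈ -164.45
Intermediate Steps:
l(b) = b/7
O(s) = -5 + s² - 4*s (O(s) = (-5 + s²) - 4*s = -5 + s² - 4*s)
O(-204)/p(-258, l(0)) = (-5 + (-204)² - 4*(-204))/(-258) = (-5 + 41616 + 816)*(-1/258) = 42427*(-1/258) = -42427/258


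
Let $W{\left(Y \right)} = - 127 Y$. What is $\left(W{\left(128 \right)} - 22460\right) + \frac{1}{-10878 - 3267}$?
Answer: $- \frac{547637821}{14145} \approx -38716.0$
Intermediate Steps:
$\left(W{\left(128 \right)} - 22460\right) + \frac{1}{-10878 - 3267} = \left(\left(-127\right) 128 - 22460\right) + \frac{1}{-10878 - 3267} = \left(-16256 - 22460\right) + \frac{1}{-14145} = -38716 - \frac{1}{14145} = - \frac{547637821}{14145}$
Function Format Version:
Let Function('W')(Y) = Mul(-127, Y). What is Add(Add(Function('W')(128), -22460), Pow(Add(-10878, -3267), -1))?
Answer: Rational(-547637821, 14145) ≈ -38716.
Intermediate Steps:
Add(Add(Function('W')(128), -22460), Pow(Add(-10878, -3267), -1)) = Add(Add(Mul(-127, 128), -22460), Pow(Add(-10878, -3267), -1)) = Add(Add(-16256, -22460), Pow(-14145, -1)) = Add(-38716, Rational(-1, 14145)) = Rational(-547637821, 14145)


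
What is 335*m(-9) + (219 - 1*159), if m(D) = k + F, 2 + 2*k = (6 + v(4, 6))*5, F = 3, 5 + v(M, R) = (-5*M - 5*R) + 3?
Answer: -37795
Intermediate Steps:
v(M, R) = -2 - 5*M - 5*R (v(M, R) = -5 + ((-5*M - 5*R) + 3) = -5 + (3 - 5*M - 5*R) = -2 - 5*M - 5*R)
k = -116 (k = -1 + ((6 + (-2 - 5*4 - 5*6))*5)/2 = -1 + ((6 + (-2 - 20 - 30))*5)/2 = -1 + ((6 - 52)*5)/2 = -1 + (-46*5)/2 = -1 + (½)*(-230) = -1 - 115 = -116)
m(D) = -113 (m(D) = -116 + 3 = -113)
335*m(-9) + (219 - 1*159) = 335*(-113) + (219 - 1*159) = -37855 + (219 - 159) = -37855 + 60 = -37795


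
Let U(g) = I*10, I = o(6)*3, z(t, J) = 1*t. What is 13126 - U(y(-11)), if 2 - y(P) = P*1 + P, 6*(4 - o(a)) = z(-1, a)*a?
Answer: 12976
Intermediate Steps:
z(t, J) = t
o(a) = 4 + a/6 (o(a) = 4 - (-1)*a/6 = 4 + a/6)
y(P) = 2 - 2*P (y(P) = 2 - (P*1 + P) = 2 - (P + P) = 2 - 2*P)
I = 15 (I = (4 + (⅙)*6)*3 = (4 + 1)*3 = 5*3 = 15)
U(g) = 150 (U(g) = 15*10 = 150)
13126 - U(y(-11)) = 13126 - 1*150 = 13126 - 150 = 12976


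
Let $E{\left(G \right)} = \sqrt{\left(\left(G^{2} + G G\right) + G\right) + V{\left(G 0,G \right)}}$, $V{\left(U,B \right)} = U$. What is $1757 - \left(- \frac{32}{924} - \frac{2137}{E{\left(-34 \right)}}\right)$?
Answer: $\frac{405875}{231} + \frac{2137 \sqrt{2278}}{2278} \approx 1801.8$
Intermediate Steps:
$E{\left(G \right)} = \sqrt{G + 2 G^{2}}$ ($E{\left(G \right)} = \sqrt{\left(\left(G^{2} + G G\right) + G\right) + G 0} = \sqrt{\left(\left(G^{2} + G^{2}\right) + G\right) + 0} = \sqrt{\left(2 G^{2} + G\right) + 0} = \sqrt{\left(G + 2 G^{2}\right) + 0} = \sqrt{G + 2 G^{2}}$)
$1757 - \left(- \frac{32}{924} - \frac{2137}{E{\left(-34 \right)}}\right) = 1757 - \left(- \frac{32}{924} - \frac{2137}{\sqrt{- 34 \left(1 + 2 \left(-34\right)\right)}}\right) = 1757 - \left(\left(-32\right) \frac{1}{924} - \frac{2137}{\sqrt{- 34 \left(1 - 68\right)}}\right) = 1757 - \left(- \frac{8}{231} - \frac{2137}{\sqrt{\left(-34\right) \left(-67\right)}}\right) = 1757 - \left(- \frac{8}{231} - \frac{2137}{\sqrt{2278}}\right) = 1757 - \left(- \frac{8}{231} - 2137 \frac{\sqrt{2278}}{2278}\right) = 1757 - \left(- \frac{8}{231} - \frac{2137 \sqrt{2278}}{2278}\right) = 1757 + \left(\frac{8}{231} + \frac{2137 \sqrt{2278}}{2278}\right) = \frac{405875}{231} + \frac{2137 \sqrt{2278}}{2278}$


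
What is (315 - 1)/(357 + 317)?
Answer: 157/337 ≈ 0.46588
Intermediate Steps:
(315 - 1)/(357 + 317) = 314/674 = 314*(1/674) = 157/337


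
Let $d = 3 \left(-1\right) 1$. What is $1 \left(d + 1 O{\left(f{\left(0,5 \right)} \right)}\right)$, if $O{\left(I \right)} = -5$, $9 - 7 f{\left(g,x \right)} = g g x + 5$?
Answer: $-8$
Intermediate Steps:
$f{\left(g,x \right)} = \frac{4}{7} - \frac{x g^{2}}{7}$ ($f{\left(g,x \right)} = \frac{9}{7} - \frac{g g x + 5}{7} = \frac{9}{7} - \frac{g^{2} x + 5}{7} = \frac{9}{7} - \frac{x g^{2} + 5}{7} = \frac{9}{7} - \frac{5 + x g^{2}}{7} = \frac{9}{7} - \left(\frac{5}{7} + \frac{x g^{2}}{7}\right) = \frac{4}{7} - \frac{x g^{2}}{7}$)
$d = -3$ ($d = \left(-3\right) 1 = -3$)
$1 \left(d + 1 O{\left(f{\left(0,5 \right)} \right)}\right) = 1 \left(-3 + 1 \left(-5\right)\right) = 1 \left(-3 - 5\right) = 1 \left(-8\right) = -8$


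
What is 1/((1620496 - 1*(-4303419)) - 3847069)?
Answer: 1/2076846 ≈ 4.8150e-7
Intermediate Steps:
1/((1620496 - 1*(-4303419)) - 3847069) = 1/((1620496 + 4303419) - 3847069) = 1/(5923915 - 3847069) = 1/2076846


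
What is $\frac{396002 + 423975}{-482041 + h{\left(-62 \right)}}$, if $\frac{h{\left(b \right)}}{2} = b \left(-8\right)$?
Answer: $- \frac{819977}{481049} \approx -1.7046$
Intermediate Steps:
$h{\left(b \right)} = - 16 b$ ($h{\left(b \right)} = 2 b \left(-8\right) = 2 \left(- 8 b\right) = - 16 b$)
$\frac{396002 + 423975}{-482041 + h{\left(-62 \right)}} = \frac{396002 + 423975}{-482041 - -992} = \frac{819977}{-482041 + 992} = \frac{819977}{-481049} = 819977 \left(- \frac{1}{481049}\right) = - \frac{819977}{481049}$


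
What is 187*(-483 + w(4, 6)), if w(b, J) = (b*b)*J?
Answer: -72369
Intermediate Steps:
w(b, J) = J*b**2 (w(b, J) = b**2*J = J*b**2)
187*(-483 + w(4, 6)) = 187*(-483 + 6*4**2) = 187*(-483 + 6*16) = 187*(-483 + 96) = 187*(-387) = -72369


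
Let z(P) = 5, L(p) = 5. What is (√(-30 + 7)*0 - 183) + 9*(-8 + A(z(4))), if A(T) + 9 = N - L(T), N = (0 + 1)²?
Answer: -372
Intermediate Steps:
N = 1 (N = 1² = 1)
A(T) = -13 (A(T) = -9 + (1 - 1*5) = -9 + (1 - 5) = -9 - 4 = -13)
(√(-30 + 7)*0 - 183) + 9*(-8 + A(z(4))) = (√(-30 + 7)*0 - 183) + 9*(-8 - 13) = (√(-23)*0 - 183) + 9*(-21) = ((I*√23)*0 - 183) - 189 = (0 - 183) - 189 = -183 - 189 = -372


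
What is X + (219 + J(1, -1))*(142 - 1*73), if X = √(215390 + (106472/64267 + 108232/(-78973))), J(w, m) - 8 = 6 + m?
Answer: 16008 + 3*√616477074983867193057598/5075357791 ≈ 16472.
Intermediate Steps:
J(w, m) = 14 + m (J(w, m) = 8 + (6 + m) = 14 + m)
X = 3*√616477074983867193057598/5075357791 (X = √(215390 + (106472*(1/64267) + 108232*(-1/78973))) = √(215390 + (106472/64267 - 108232/78973)) = √(215390 + 1452667312/5075357791) = √(1093182767270802/5075357791) = 3*√616477074983867193057598/5075357791 ≈ 464.10)
X + (219 + J(1, -1))*(142 - 1*73) = 3*√616477074983867193057598/5075357791 + (219 + (14 - 1))*(142 - 1*73) = 3*√616477074983867193057598/5075357791 + (219 + 13)*(142 - 73) = 3*√616477074983867193057598/5075357791 + 232*69 = 3*√616477074983867193057598/5075357791 + 16008 = 16008 + 3*√616477074983867193057598/5075357791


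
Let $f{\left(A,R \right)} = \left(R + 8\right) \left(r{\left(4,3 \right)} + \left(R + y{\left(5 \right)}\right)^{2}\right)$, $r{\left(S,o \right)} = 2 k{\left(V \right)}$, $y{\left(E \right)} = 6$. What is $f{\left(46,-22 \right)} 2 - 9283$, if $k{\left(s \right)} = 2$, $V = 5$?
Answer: $-16563$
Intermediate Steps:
$r{\left(S,o \right)} = 4$ ($r{\left(S,o \right)} = 2 \cdot 2 = 4$)
$f{\left(A,R \right)} = \left(4 + \left(6 + R\right)^{2}\right) \left(8 + R\right)$ ($f{\left(A,R \right)} = \left(R + 8\right) \left(4 + \left(R + 6\right)^{2}\right) = \left(8 + R\right) \left(4 + \left(6 + R\right)^{2}\right) = \left(4 + \left(6 + R\right)^{2}\right) \left(8 + R\right)$)
$f{\left(46,-22 \right)} 2 - 9283 = \left(320 + \left(-22\right)^{3} + 20 \left(-22\right)^{2} + 136 \left(-22\right)\right) 2 - 9283 = \left(320 - 10648 + 20 \cdot 484 - 2992\right) 2 - 9283 = \left(320 - 10648 + 9680 - 2992\right) 2 - 9283 = \left(-3640\right) 2 - 9283 = -7280 - 9283 = -16563$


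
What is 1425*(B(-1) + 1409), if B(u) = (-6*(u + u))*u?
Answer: 1990725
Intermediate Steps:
B(u) = -12*u² (B(u) = (-12*u)*u = -12*u²)
1425*(B(-1) + 1409) = 1425*(-12*(-1)² + 1409) = 1425*(-12*1 + 1409) = 1425*(-12 + 1409) = 1425*1397 = 1990725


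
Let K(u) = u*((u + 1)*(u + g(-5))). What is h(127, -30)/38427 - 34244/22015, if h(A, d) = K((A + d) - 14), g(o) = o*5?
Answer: 361259212/40284305 ≈ 8.9677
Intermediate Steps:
g(o) = 5*o
K(u) = u*(1 + u)*(-25 + u) (K(u) = u*((u + 1)*(u + 5*(-5))) = u*((1 + u)*(u - 25)) = u*((1 + u)*(-25 + u)) = u*(1 + u)*(-25 + u))
h(A, d) = (-14 + A + d)*(311 + (-14 + A + d)**2 - 24*A - 24*d) (h(A, d) = ((A + d) - 14)*(-25 + ((A + d) - 14)**2 - 24*((A + d) - 14)) = (-14 + A + d)*(-25 + (-14 + A + d)**2 - 24*(-14 + A + d)) = (-14 + A + d)*(-25 + (-14 + A + d)**2 + (336 - 24*A - 24*d)) = (-14 + A + d)*(311 + (-14 + A + d)**2 - 24*A - 24*d))
h(127, -30)/38427 - 34244/22015 = -(-14 + 127 - 30)*(-311 - (-14 + 127 - 30)**2 + 24*127 + 24*(-30))/38427 - 34244/22015 = -1*83*(-311 - 1*83**2 + 3048 - 720)*(1/38427) - 34244*1/22015 = -1*83*(-311 - 1*6889 + 3048 - 720)*(1/38427) - 4892/3145 = -1*83*(-311 - 6889 + 3048 - 720)*(1/38427) - 4892/3145 = -1*83*(-4872)*(1/38427) - 4892/3145 = 404376*(1/38427) - 4892/3145 = 134792/12809 - 4892/3145 = 361259212/40284305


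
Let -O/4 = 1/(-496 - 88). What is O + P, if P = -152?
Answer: -22191/146 ≈ -151.99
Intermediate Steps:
O = 1/146 (O = -4/(-496 - 88) = -4/(-584) = -4*(-1/584) = 1/146 ≈ 0.0068493)
O + P = 1/146 - 152 = -22191/146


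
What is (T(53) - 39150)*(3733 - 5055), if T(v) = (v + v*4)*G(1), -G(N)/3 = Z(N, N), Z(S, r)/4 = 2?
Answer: 60164220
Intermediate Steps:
Z(S, r) = 8 (Z(S, r) = 4*2 = 8)
G(N) = -24 (G(N) = -3*8 = -24)
T(v) = -120*v (T(v) = (v + v*4)*(-24) = (v + 4*v)*(-24) = (5*v)*(-24) = -120*v)
(T(53) - 39150)*(3733 - 5055) = (-120*53 - 39150)*(3733 - 5055) = (-6360 - 39150)*(-1322) = -45510*(-1322) = 60164220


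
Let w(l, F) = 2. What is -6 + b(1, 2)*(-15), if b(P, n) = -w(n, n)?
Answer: 24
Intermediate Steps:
b(P, n) = -2 (b(P, n) = -1*2 = -2)
-6 + b(1, 2)*(-15) = -6 - 2*(-15) = -6 + 30 = 24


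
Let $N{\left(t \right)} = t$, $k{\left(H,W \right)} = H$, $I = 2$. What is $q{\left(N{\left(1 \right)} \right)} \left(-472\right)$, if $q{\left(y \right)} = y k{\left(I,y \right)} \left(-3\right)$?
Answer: $2832$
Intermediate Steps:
$q{\left(y \right)} = - 6 y$ ($q{\left(y \right)} = y 2 \left(-3\right) = 2 y \left(-3\right) = - 6 y$)
$q{\left(N{\left(1 \right)} \right)} \left(-472\right) = \left(-6\right) 1 \left(-472\right) = \left(-6\right) \left(-472\right) = 2832$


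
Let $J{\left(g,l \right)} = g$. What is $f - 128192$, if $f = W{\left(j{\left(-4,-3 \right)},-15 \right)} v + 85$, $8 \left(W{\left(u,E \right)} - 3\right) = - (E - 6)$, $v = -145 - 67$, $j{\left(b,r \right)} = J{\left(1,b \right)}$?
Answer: $- \frac{258599}{2} \approx -1.293 \cdot 10^{5}$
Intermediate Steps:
$j{\left(b,r \right)} = 1$
$v = -212$ ($v = -145 - 67 = -212$)
$W{\left(u,E \right)} = \frac{15}{4} - \frac{E}{8}$ ($W{\left(u,E \right)} = 3 + \frac{\left(-1\right) \left(E - 6\right)}{8} = 3 + \frac{\left(-1\right) \left(-6 + E\right)}{8} = 3 + \frac{6 - E}{8} = 3 - \left(- \frac{3}{4} + \frac{E}{8}\right) = \frac{15}{4} - \frac{E}{8}$)
$f = - \frac{2215}{2}$ ($f = \left(\frac{15}{4} - - \frac{15}{8}\right) \left(-212\right) + 85 = \left(\frac{15}{4} + \frac{15}{8}\right) \left(-212\right) + 85 = \frac{45}{8} \left(-212\right) + 85 = - \frac{2385}{2} + 85 = - \frac{2215}{2} \approx -1107.5$)
$f - 128192 = - \frac{2215}{2} - 128192 = - \frac{258599}{2}$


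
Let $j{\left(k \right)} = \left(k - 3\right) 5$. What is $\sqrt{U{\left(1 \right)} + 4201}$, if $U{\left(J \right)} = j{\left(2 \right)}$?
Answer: $2 \sqrt{1049} \approx 64.776$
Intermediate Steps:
$j{\left(k \right)} = -15 + 5 k$ ($j{\left(k \right)} = \left(-3 + k\right) 5 = -15 + 5 k$)
$U{\left(J \right)} = -5$ ($U{\left(J \right)} = -15 + 5 \cdot 2 = -15 + 10 = -5$)
$\sqrt{U{\left(1 \right)} + 4201} = \sqrt{-5 + 4201} = \sqrt{4196} = 2 \sqrt{1049}$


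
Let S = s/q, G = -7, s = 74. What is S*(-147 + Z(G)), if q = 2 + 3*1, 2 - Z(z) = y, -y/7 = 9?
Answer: -6068/5 ≈ -1213.6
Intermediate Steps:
y = -63 (y = -7*9 = -63)
Z(z) = 65 (Z(z) = 2 - 1*(-63) = 2 + 63 = 65)
q = 5 (q = 2 + 3 = 5)
S = 74/5 ≈ 14.800
S*(-147 + Z(G)) = 74*(-147 + 65)/5 = (74/5)*(-82) = -6068/5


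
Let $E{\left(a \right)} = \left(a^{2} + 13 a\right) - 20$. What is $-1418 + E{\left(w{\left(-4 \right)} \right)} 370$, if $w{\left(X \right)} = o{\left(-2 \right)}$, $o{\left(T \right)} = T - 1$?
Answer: $-19918$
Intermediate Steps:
$o{\left(T \right)} = -1 + T$
$w{\left(X \right)} = -3$ ($w{\left(X \right)} = -1 - 2 = -3$)
$E{\left(a \right)} = -20 + a^{2} + 13 a$
$-1418 + E{\left(w{\left(-4 \right)} \right)} 370 = -1418 + \left(-20 + \left(-3\right)^{2} + 13 \left(-3\right)\right) 370 = -1418 + \left(-20 + 9 - 39\right) 370 = -1418 - 18500 = -19918$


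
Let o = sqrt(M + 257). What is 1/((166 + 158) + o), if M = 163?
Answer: 27/8713 - sqrt(105)/52278 ≈ 0.0029028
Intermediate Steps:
o = 2*sqrt(105) (o = sqrt(163 + 257) = sqrt(420) = 2*sqrt(105) ≈ 20.494)
1/((166 + 158) + o) = 1/((166 + 158) + 2*sqrt(105)) = 1/(324 + 2*sqrt(105))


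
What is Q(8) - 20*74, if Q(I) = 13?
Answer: -1467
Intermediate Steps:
Q(8) - 20*74 = 13 - 20*74 = 13 - 1*1480 = 13 - 1480 = -1467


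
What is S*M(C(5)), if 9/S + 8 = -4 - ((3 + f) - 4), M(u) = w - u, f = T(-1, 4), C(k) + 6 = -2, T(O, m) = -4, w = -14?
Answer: 54/7 ≈ 7.7143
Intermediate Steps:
C(k) = -8 (C(k) = -6 - 2 = -8)
f = -4
M(u) = -14 - u
S = -9/7 (S = 9/(-8 + (-4 - ((3 - 4) - 4))) = 9/(-8 + (-4 - (-1 - 4))) = 9/(-8 + (-4 - 1*(-5))) = 9/(-8 + (-4 + 5)) = 9/(-8 + 1) = 9/(-7) = 9*(-⅐) = -9/7 ≈ -1.2857)
S*M(C(5)) = -9*(-14 - 1*(-8))/7 = -9*(-14 + 8)/7 = -9/7*(-6) = 54/7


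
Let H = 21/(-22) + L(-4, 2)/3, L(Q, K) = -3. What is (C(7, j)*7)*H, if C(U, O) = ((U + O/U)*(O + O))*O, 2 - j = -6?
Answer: -156864/11 ≈ -14260.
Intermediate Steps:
j = 8 (j = 2 - 1*(-6) = 2 + 6 = 8)
H = -43/22 (H = 21/(-22) - 3/3 = 21*(-1/22) - 3*⅓ = -21/22 - 1 = -43/22 ≈ -1.9545)
C(U, O) = 2*O²*(U + O/U) (C(U, O) = ((U + O/U)*(2*O))*O = (2*O*(U + O/U))*O = 2*O²*(U + O/U))
(C(7, j)*7)*H = ((2*8²*(8 + 7²)/7)*7)*(-43/22) = ((2*64*(⅐)*(8 + 49))*7)*(-43/22) = ((2*64*(⅐)*57)*7)*(-43/22) = ((7296/7)*7)*(-43/22) = 7296*(-43/22) = -156864/11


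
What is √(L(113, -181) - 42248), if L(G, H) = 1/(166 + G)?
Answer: I*√365402921/93 ≈ 205.54*I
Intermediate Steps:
√(L(113, -181) - 42248) = √(1/(166 + 113) - 42248) = √(1/279 - 42248) = √(-11787191/279) = I*√365402921/93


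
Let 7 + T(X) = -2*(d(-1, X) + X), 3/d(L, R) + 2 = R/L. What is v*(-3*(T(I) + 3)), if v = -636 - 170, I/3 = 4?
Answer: -466674/7 ≈ -66668.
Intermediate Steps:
I = 12 (I = 3*4 = 12)
d(L, R) = 3/(-2 + R/L)
T(X) = -7 - 6/(-2 - X) - 2*X (T(X) = -7 - 2*(-3*(-1)/(-X + 2*(-1)) + X) = -7 - 2*(-3*(-1)/(-X - 2) + X) = -7 - 2*(-3*(-1)/(-2 - X) + X) = -7 - 2*(3/(-2 - X) + X) = -7 - 2*(X + 3/(-2 - X)) = -7 + (-6/(-2 - X) - 2*X) = -7 - 6/(-2 - X) - 2*X)
v = -806
v*(-3*(T(I) + 3)) = -(-2418)*((6 - (2 + 12)*(7 + 2*12))/(2 + 12) + 3) = -(-2418)*((6 - 1*14*(7 + 24))/14 + 3) = -(-2418)*((6 - 1*14*31)/14 + 3) = -(-2418)*((6 - 434)/14 + 3) = -(-2418)*((1/14)*(-428) + 3) = -(-2418)*(-214/7 + 3) = -(-2418)*(-193)/7 = -806*579/7 = -466674/7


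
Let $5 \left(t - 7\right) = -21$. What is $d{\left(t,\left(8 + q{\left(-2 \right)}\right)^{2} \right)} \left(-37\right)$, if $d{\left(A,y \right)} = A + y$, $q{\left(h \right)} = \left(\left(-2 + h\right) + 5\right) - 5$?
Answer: $- \frac{3478}{5} \approx -695.6$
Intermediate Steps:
$t = \frac{14}{5}$ ($t = 7 + \frac{1}{5} \left(-21\right) = 7 - \frac{21}{5} = \frac{14}{5} \approx 2.8$)
$q{\left(h \right)} = -2 + h$ ($q{\left(h \right)} = \left(3 + h\right) - 5 = -2 + h$)
$d{\left(t,\left(8 + q{\left(-2 \right)}\right)^{2} \right)} \left(-37\right) = \left(\frac{14}{5} + \left(8 - 4\right)^{2}\right) \left(-37\right) = \left(\frac{14}{5} + 4^{2}\right) \left(-37\right) = \left(\frac{14}{5} + 16\right) \left(-37\right) = \frac{94}{5} \left(-37\right) = - \frac{3478}{5}$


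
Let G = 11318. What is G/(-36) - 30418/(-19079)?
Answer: -107420537/343422 ≈ -312.79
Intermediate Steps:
G/(-36) - 30418/(-19079) = 11318/(-36) - 30418/(-19079) = 11318*(-1/36) - 30418*(-1/19079) = -5659/18 + 30418/19079 = -107420537/343422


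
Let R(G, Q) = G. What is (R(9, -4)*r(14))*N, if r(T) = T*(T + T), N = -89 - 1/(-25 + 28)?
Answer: -315168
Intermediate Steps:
N = -268/3 (N = -89 - 1/3 = -268/3 ≈ -89.333)
r(T) = 2*T**2 (r(T) = T*(2*T) = 2*T**2)
(R(9, -4)*r(14))*N = (9*(2*14**2))*(-268/3) = (9*(2*196))*(-268/3) = (9*392)*(-268/3) = 3528*(-268/3) = -315168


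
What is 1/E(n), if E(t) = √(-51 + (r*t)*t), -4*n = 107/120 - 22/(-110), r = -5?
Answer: -96*I*√11836205/2367241 ≈ -0.13952*I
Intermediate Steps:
n = -131/480 (n = -(107/120 - 22/(-110))/4 = -(107*(1/120) - 22*(-1/110))/4 = -(107/120 + ⅕)/4 = -¼*131/120 = -131/480 ≈ -0.27292)
E(t) = √(-51 - 5*t²) (E(t) = √(-51 + (-5*t)*t) = √(-51 - 5*t²))
1/E(n) = 1/(√(-51 - 5*(-131/480)²)) = 1/(√(-51 - 5*17161/230400)) = 1/(√(-51 - 17161/46080)) = 1/(√(-2367241/46080)) = 1/(I*√11836205/480) = -96*I*√11836205/2367241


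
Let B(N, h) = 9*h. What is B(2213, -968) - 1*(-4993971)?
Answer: 4985259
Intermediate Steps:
B(2213, -968) - 1*(-4993971) = 9*(-968) - 1*(-4993971) = -8712 + 4993971 = 4985259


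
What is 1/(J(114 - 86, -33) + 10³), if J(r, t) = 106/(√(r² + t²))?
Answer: 468250/468247191 - 53*√1873/936494382 ≈ 0.00099756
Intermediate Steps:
J(r, t) = 106/√(r² + t²)
1/(J(114 - 86, -33) + 10³) = 1/(106/√((114 - 86)² + (-33)²) + 10³) = 1/(106/√(28² + 1089) + 1000) = 1/(106/√(784 + 1089) + 1000) = 1/(106/√1873 + 1000) = 1/(106*(√1873/1873) + 1000) = 1/(106*√1873/1873 + 1000) = 1/(1000 + 106*√1873/1873)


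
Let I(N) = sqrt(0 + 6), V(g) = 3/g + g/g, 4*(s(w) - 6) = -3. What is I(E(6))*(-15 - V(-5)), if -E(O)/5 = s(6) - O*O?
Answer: -77*sqrt(6)/5 ≈ -37.722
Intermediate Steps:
s(w) = 21/4 (s(w) = 6 + (1/4)*(-3) = 6 - 3/4 = 21/4)
V(g) = 1 + 3/g (V(g) = 3/g + 1 = 1 + 3/g)
E(O) = -105/4 + 5*O**2 (E(O) = -5*(21/4 - O*O) = -5*(21/4 - O**2) = -105/4 + 5*O**2)
I(N) = sqrt(6)
I(E(6))*(-15 - V(-5)) = sqrt(6)*(-15 - (3 - 5)/(-5)) = sqrt(6)*(-15 - (-1)*(-2)/5) = sqrt(6)*(-15 - 1*2/5) = sqrt(6)*(-15 - 2/5) = sqrt(6)*(-77/5) = -77*sqrt(6)/5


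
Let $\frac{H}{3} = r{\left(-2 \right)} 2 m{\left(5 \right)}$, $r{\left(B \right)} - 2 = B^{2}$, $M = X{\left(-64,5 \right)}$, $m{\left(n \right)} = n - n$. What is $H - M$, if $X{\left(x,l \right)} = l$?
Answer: $-5$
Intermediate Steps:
$m{\left(n \right)} = 0$
$M = 5$
$r{\left(B \right)} = 2 + B^{2}$
$H = 0$ ($H = 3 \left(2 + \left(-2\right)^{2}\right) 2 \cdot 0 = 3 \left(2 + 4\right) 2 \cdot 0 = 3 \cdot 6 \cdot 2 \cdot 0 = 3 \cdot 12 \cdot 0 = 3 \cdot 0 = 0$)
$H - M = 0 - 5 = -5$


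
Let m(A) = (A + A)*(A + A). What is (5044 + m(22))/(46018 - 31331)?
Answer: 6980/14687 ≈ 0.47525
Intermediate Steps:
m(A) = 4*A² (m(A) = (2*A)*(2*A) = 4*A²)
(5044 + m(22))/(46018 - 31331) = (5044 + 4*22²)/(46018 - 31331) = (5044 + 4*484)/14687 = (5044 + 1936)*(1/14687) = 6980*(1/14687) = 6980/14687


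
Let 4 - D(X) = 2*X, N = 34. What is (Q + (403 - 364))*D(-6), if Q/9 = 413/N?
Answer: 40344/17 ≈ 2373.2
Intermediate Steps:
D(X) = 4 - 2*X
Q = 3717/34 (Q = 9*(413/34) = 3717/34 ≈ 109.32)
(Q + (403 - 364))*D(-6) = (3717/34 + (403 - 364))*(4 - 2*(-6)) = (3717/34 + 39)*(4 + 12) = (5043/34)*16 = 40344/17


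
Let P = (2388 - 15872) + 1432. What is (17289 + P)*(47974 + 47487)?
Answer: 499929257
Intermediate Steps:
P = -12052 (P = -13484 + 1432 = -12052)
(17289 + P)*(47974 + 47487) = (17289 - 12052)*(47974 + 47487) = 5237*95461 = 499929257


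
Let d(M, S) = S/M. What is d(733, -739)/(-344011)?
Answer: 739/252160063 ≈ 2.9307e-6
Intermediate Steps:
d(733, -739)/(-344011) = -739/733/(-344011) = -739*1/733*(-1/344011) = -739/733*(-1/344011) = 739/252160063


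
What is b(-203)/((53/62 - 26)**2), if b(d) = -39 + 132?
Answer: 357492/2430481 ≈ 0.14709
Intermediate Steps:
b(d) = 93
b(-203)/((53/62 - 26)**2) = 93/((53/62 - 26)**2) = 93/((-1559/62)**2) = 93/(2430481/3844) = 93*(3844/2430481) = 357492/2430481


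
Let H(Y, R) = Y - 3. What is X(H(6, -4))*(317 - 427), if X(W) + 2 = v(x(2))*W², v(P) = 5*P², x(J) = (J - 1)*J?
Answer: -19580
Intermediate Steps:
x(J) = J*(-1 + J) (x(J) = (-1 + J)*J = J*(-1 + J))
H(Y, R) = -3 + Y
X(W) = -2 + 20*W² (X(W) = -2 + (5*(2*(-1 + 2))²)*W² = -2 + (5*(2*1)²)*W² = -2 + (5*2²)*W² = -2 + (5*4)*W² = -2 + 20*W²)
X(H(6, -4))*(317 - 427) = (-2 + 20*(-3 + 6)²)*(317 - 427) = (-2 + 20*3²)*(-110) = (-2 + 20*9)*(-110) = (-2 + 180)*(-110) = 178*(-110) = -19580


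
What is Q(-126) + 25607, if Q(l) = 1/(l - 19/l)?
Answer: 406050073/15857 ≈ 25607.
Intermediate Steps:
Q(-126) + 25607 = -126/(-19 + (-126)²) + 25607 = -126/(-19 + 15876) + 25607 = -126/15857 + 25607 = 406050073/15857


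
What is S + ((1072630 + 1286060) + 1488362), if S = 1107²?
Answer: 5072501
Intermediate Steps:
S = 1225449
S + ((1072630 + 1286060) + 1488362) = 1225449 + ((1072630 + 1286060) + 1488362) = 1225449 + (2358690 + 1488362) = 1225449 + 3847052 = 5072501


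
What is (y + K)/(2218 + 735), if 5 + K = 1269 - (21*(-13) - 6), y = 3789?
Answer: 5332/2953 ≈ 1.8056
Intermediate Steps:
K = 1543 (K = -5 + (1269 - (21*(-13) - 6)) = -5 + (1269 - (-273 - 6)) = -5 + (1269 - 1*(-279)) = -5 + (1269 + 279) = -5 + 1548 = 1543)
(y + K)/(2218 + 735) = (3789 + 1543)/(2218 + 735) = 5332/2953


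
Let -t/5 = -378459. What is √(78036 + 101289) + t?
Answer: 1892295 + 15*√797 ≈ 1.8927e+6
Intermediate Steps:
t = 1892295 (t = -5*(-378459) = 1892295)
√(78036 + 101289) + t = √(78036 + 101289) + 1892295 = √179325 + 1892295 = 15*√797 + 1892295 = 1892295 + 15*√797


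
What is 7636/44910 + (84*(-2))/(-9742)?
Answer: 20483698/109378305 ≈ 0.18727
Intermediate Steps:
7636/44910 + (84*(-2))/(-9742) = 7636*(1/44910) - 168*(-1/9742) = 3818/22455 + 84/4871 = 20483698/109378305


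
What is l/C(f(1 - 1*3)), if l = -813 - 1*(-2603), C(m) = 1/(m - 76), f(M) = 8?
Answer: -121720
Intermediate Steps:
C(m) = 1/(-76 + m)
l = 1790 (l = -813 + 2603 = 1790)
l/C(f(1 - 1*3)) = 1790/(1/(-76 + 8)) = 1790/(1/(-68)) = 1790/(-1/68) = 1790*(-68) = -121720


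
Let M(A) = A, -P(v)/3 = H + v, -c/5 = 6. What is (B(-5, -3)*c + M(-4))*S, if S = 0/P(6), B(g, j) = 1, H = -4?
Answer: 0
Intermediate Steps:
c = -30 (c = -5*6 = -30)
P(v) = 12 - 3*v (P(v) = -3*(-4 + v) = 12 - 3*v)
S = 0 (S = 0/(12 - 3*6) = 0/(12 - 18) = 0/(-6) = 0*(-⅙) = 0)
(B(-5, -3)*c + M(-4))*S = (1*(-30) - 4)*0 = (-30 - 4)*0 = -34*0 = 0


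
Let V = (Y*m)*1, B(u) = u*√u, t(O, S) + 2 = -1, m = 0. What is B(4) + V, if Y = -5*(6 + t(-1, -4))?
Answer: 8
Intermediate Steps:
t(O, S) = -3 (t(O, S) = -2 - 1 = -3)
Y = -15 (Y = -5*(6 - 3) = -5*3 = -15)
B(u) = u^(3/2)
V = 0 (V = -15*0*1 = 0*1 = 0)
B(4) + V = 4^(3/2) + 0 = 8 + 0 = 8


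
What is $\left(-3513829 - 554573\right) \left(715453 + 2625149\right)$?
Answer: $-13590911858004$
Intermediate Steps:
$\left(-3513829 - 554573\right) \left(715453 + 2625149\right) = \left(-4068402\right) 3340602 = -13590911858004$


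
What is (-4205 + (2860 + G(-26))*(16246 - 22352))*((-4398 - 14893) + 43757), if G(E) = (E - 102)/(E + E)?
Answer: -427724279834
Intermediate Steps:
G(E) = (-102 + E)/(2*E) (G(E) = (-102 + E)/((2*E)) = (-102 + E)*(1/(2*E)) = (-102 + E)/(2*E))
(-4205 + (2860 + G(-26))*(16246 - 22352))*((-4398 - 14893) + 43757) = (-4205 + (2860 + (1/2)*(-102 - 26)/(-26))*(16246 - 22352))*((-4398 - 14893) + 43757) = (-4205 + (2860 + (1/2)*(-1/26)*(-128))*(-6106))*(-19291 + 43757) = (-4205 + (2860 + 32/13)*(-6106))*24466 = (-4205 + (37212/13)*(-6106))*24466 = (-4205 - 227216472/13)*24466 = -227271137/13*24466 = -427724279834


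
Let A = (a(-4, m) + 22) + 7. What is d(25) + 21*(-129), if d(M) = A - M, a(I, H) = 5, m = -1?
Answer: -2700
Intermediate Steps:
A = 34 (A = (5 + 22) + 7 = 27 + 7 = 34)
d(M) = 34 - M
d(25) + 21*(-129) = (34 - 1*25) + 21*(-129) = (34 - 25) - 2709 = 9 - 2709 = -2700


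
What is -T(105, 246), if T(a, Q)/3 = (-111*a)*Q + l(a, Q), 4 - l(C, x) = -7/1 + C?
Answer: 8601672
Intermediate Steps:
l(C, x) = 11 - C (l(C, x) = 4 - (-7/1 + C) = 4 - (-7*1 + C) = 4 - (-7 + C) = 4 + (7 - C) = 11 - C)
T(a, Q) = 33 - 3*a - 333*Q*a (T(a, Q) = 3*((-111*a)*Q + (11 - a)) = 3*(-111*Q*a + (11 - a)) = 3*(11 - a - 111*Q*a) = 33 - 3*a - 333*Q*a)
-T(105, 246) = -(33 - 3*105 - 333*246*105) = -(33 - 315 - 8601390) = -1*(-8601672) = 8601672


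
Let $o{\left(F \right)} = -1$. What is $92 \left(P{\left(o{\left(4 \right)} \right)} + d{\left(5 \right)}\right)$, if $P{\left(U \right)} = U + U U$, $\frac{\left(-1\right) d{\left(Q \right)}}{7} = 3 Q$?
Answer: $-9660$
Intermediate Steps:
$d{\left(Q \right)} = - 21 Q$ ($d{\left(Q \right)} = - 7 \cdot 3 Q = - 21 Q$)
$P{\left(U \right)} = U + U^{2}$
$92 \left(P{\left(o{\left(4 \right)} \right)} + d{\left(5 \right)}\right) = 92 \left(- (1 - 1) - 105\right) = 92 \left(\left(-1\right) 0 - 105\right) = 92 \left(0 - 105\right) = 92 \left(-105\right) = -9660$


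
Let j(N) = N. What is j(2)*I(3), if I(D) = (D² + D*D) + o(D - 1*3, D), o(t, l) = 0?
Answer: 36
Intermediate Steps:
I(D) = 2*D² (I(D) = (D² + D*D) + 0 = (D² + D²) + 0 = 2*D² + 0 = 2*D²)
j(2)*I(3) = 2*(2*3²) = 2*(2*9) = 2*18 = 36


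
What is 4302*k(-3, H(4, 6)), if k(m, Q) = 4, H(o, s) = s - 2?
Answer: 17208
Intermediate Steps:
H(o, s) = -2 + s
4302*k(-3, H(4, 6)) = 4302*4 = 17208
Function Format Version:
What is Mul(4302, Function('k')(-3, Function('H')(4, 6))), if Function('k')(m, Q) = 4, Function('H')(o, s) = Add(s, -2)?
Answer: 17208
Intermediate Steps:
Function('H')(o, s) = Add(-2, s)
Mul(4302, Function('k')(-3, Function('H')(4, 6))) = Mul(4302, 4) = 17208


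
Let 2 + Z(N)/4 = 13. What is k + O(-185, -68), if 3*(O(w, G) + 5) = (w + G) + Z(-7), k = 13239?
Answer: 39493/3 ≈ 13164.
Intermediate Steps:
Z(N) = 44 (Z(N) = -8 + 4*13 = -8 + 52 = 44)
O(w, G) = 29/3 + G/3 + w/3 (O(w, G) = -5 + ((w + G) + 44)/3 = -5 + ((G + w) + 44)/3 = -5 + (44 + G + w)/3 = -5 + (44/3 + G/3 + w/3) = 29/3 + G/3 + w/3)
k + O(-185, -68) = 13239 + (29/3 + (⅓)*(-68) + (⅓)*(-185)) = 13239 + (29/3 - 68/3 - 185/3) = 13239 - 224/3 = 39493/3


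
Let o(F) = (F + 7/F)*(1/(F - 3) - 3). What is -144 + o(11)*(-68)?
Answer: 23440/11 ≈ 2130.9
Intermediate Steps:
o(F) = (-3 + 1/(-3 + F))*(F + 7/F) (o(F) = (F + 7/F)*(1/(-3 + F) - 3) = (F + 7/F)*(-3 + 1/(-3 + F)) = (-3 + 1/(-3 + F))*(F + 7/F))
-144 + o(11)*(-68) = -144 + ((70 - 21*11 - 3*11**3 + 10*11**2)/(11*(-3 + 11)))*(-68) = -144 + ((1/11)*(70 - 231 - 3*1331 + 10*121)/8)*(-68) = -144 + ((1/11)*(1/8)*(70 - 231 - 3993 + 1210))*(-68) = -144 + ((1/11)*(1/8)*(-2944))*(-68) = -144 - 368/11*(-68) = -144 + 25024/11 = 23440/11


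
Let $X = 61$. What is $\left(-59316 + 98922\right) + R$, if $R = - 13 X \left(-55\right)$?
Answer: $83221$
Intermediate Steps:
$R = 43615$ ($R = \left(-13\right) 61 \left(-55\right) = \left(-793\right) \left(-55\right) = 43615$)
$\left(-59316 + 98922\right) + R = \left(-59316 + 98922\right) + 43615 = 39606 + 43615 = 83221$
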